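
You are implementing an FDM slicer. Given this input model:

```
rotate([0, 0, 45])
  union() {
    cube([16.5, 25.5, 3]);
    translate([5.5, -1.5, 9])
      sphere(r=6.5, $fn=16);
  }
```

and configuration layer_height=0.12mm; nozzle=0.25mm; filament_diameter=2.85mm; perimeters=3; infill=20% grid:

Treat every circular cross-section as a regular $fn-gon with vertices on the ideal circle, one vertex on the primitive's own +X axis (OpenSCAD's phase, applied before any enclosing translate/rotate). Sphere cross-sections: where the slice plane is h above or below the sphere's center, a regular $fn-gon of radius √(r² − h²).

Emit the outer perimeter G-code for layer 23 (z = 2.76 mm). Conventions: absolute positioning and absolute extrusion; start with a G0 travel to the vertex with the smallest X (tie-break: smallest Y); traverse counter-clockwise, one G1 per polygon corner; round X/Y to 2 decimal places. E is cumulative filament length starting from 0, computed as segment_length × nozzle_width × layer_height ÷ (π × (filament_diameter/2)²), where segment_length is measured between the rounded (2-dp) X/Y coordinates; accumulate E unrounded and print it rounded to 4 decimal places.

At z = 2.76 mm: the 16.5×25.5 cube contributes its full rectangle; the sphere at (5.5, -1.5): section is a regular 16-gon, circumradius = √(r²−h²) = √(6.5²−6.24²) = 1.820; Merging all regions: the regions partially overlap (shared area 0.40 mm²), so overlapping operands fuse into one piece — 1 connected region; (rotated 45° about Z; rotation is an isometry so areas/perimeters/island counts are preserved). The outline is a single polygon with 19 vertices. Extrusion per mm of travel: 0.25 × 0.12 / (π × 1.425²) = 0.004703. Accumulating E over each segment gives final E = 0.4296.

G0 X-18.03 Y18.03 Z2.76
G1 X0.00 Y0.00 E0.1199
G1 X3.20 Y3.20 E0.1412
G1 X3.13 Y2.83 E0.1430
G1 X3.27 Y2.13 E0.1463
G1 X3.66 Y1.54 E0.1496
G1 X4.25 Y1.15 E0.1530
G1 X4.95 Y1.01 E0.1563
G1 X5.65 Y1.15 E0.1597
G1 X6.24 Y1.54 E0.1630
G1 X6.63 Y2.13 E0.1663
G1 X6.77 Y2.83 E0.1697
G1 X6.63 Y3.52 E0.1730
G1 X6.24 Y4.12 E0.1764
G1 X5.65 Y4.51 E0.1797
G1 X4.95 Y4.65 E0.1831
G1 X4.57 Y4.57 E0.1849
G1 X11.67 Y11.67 E0.2321
G1 X-6.36 Y29.70 E0.3520
G1 X-18.03 Y18.03 E0.4296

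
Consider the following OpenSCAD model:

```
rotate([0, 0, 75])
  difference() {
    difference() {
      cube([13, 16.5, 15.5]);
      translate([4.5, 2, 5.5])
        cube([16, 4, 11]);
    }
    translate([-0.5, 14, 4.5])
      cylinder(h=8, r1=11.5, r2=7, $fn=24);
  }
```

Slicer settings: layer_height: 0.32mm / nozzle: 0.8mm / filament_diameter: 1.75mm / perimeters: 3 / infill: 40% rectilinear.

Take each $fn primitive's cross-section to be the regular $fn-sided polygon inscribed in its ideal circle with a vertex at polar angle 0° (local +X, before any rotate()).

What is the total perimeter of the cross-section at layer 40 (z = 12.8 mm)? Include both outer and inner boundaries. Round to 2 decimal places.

At z = 12.8 mm: the 13×16.5 cube contributes its full rectangle (perimeter 59.00 mm); the cube at (4.5, 2) is present — its section is the full 16×4 rectangle (perimeter 40.00 mm); Subtracting the remaining from the first: starting from the 13×16.5 cube, the 16×4 cube at (4.5, 2) partially overlaps it — only the 34.00 mm² overlap (of its 64.00 mm²) is removed, clipping the outline — boundary = 76.00 mm; the cone at (-0.5, 14) does not reach this height (z outside [4.5, 12.5]); Subtracting the remaining from the first: none of the subtracted shapes is present at this height, so the result so far is unchanged — boundary = 76.00 mm; (whole slice rotated 75° about Z — lengths, areas and connectivity unchanged). Overall, the cross-section is a single solid region. Total boundary length (outer) = 76.00 mm.

76.00 mm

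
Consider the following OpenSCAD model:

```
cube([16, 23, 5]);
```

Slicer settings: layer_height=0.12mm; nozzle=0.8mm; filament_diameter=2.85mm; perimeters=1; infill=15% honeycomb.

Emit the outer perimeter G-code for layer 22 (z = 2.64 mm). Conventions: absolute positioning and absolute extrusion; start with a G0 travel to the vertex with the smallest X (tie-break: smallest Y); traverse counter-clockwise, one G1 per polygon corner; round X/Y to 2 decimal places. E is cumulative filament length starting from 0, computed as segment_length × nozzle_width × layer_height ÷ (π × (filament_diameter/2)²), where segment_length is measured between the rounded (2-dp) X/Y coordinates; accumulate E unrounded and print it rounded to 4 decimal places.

At z = 2.64 mm: the 16×23 cube contributes its full rectangle. The outline is a single polygon with 4 vertices. Extrusion per mm of travel: 0.8 × 0.12 / (π × 1.425²) = 0.015048. Accumulating E over each segment gives final E = 1.1738.

G0 X0.00 Y0.00 Z2.64
G1 X16.00 Y0.00 E0.2408
G1 X16.00 Y23.00 E0.5869
G1 X0.00 Y23.00 E0.8277
G1 X0.00 Y0.00 E1.1738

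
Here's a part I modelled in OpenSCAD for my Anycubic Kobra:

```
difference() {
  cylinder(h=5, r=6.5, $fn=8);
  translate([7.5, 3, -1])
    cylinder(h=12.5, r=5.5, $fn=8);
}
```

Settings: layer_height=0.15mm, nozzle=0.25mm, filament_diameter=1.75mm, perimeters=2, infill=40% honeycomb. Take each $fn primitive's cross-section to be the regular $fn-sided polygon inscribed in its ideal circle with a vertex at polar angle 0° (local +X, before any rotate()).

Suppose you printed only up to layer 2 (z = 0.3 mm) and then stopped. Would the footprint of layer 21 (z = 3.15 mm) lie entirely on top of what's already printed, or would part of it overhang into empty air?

Compare the two slices. At z = 0.3: the r=6.5 cylinder contributes a regular 8-gon of circumradius 6.5 (area = (8/2)·6.500²·sin(360°/8) = 119.50 mm²); the r=5.5 cylinder at (7.5, 3) contributes a regular 8-gon of circumradius 5.5 (area = (8/2)·5.500²·sin(360°/8) = 85.56 mm²); After the difference (first − rest): starting from the r=6.5 cylinder (119.50 mm²), the r=5.5 cylinder at (7.5, 3) partially overlaps it — only the 18.27 mm² overlap (of its 85.56 mm²) is removed, clipping the outline — area = 101.23 mm². At z = 3.15: the cylinder: section is a regular 8-gon, circumradius r=6.5 (area = (8/2)·6.500²·sin(360°/8) = 119.50 mm²); the r=5.5 cylinder at (7.5, 3) contributes a regular 8-gon of circumradius 5.5 (area = (8/2)·5.500²·sin(360°/8) = 85.56 mm²); Subtracting the remaining from the first: starting from the r=6.5 cylinder (119.50 mm²), the r=5.5 cylinder at (7.5, 3) partially overlaps it — only the 18.27 mm² overlap (of its 85.56 mm²) is removed, clipping the outline — area = 101.23 mm². Checking containment: the cross-section at z = 3.15 is a subset of the cross-section at z = 0.3.

entirely on top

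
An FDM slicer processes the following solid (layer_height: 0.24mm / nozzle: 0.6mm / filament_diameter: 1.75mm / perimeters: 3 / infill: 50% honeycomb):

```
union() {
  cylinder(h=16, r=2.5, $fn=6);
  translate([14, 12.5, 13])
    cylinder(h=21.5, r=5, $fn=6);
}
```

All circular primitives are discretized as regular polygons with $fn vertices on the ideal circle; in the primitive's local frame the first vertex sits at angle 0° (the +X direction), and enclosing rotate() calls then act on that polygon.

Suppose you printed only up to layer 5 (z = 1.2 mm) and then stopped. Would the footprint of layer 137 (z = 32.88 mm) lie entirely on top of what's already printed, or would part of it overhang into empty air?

part overhangs

Compare the two slices. At z = 1.2: the r=2.5 cylinder gives a regular 6-gon of circumradius 2.5 (constant along its height) (area = (6/2)·2.500²·sin(360°/6) = 16.24 mm²); the cylinder at (14, 12.5) does not reach this height (z outside [13, 34.5]); Combining (union): only the r=2.5 cylinder is present, so the union is just that shape — area = 16.24 mm². At z = 32.88: the cylinder is absent (z outside [0, 16]); the r=5 cylinder at (14, 12.5) contributes a regular 6-gon of circumradius 5 (area = (6/2)·5.000²·sin(360°/6) = 64.95 mm²); Taking the union: only the r=5 cylinder at (14, 12.5) is present, so the union is just that shape — area = 64.95 mm². Checking containment: at z = 32.88 the cross-section extends beyond the z = 1.2 cross-section by about 64.95 mm².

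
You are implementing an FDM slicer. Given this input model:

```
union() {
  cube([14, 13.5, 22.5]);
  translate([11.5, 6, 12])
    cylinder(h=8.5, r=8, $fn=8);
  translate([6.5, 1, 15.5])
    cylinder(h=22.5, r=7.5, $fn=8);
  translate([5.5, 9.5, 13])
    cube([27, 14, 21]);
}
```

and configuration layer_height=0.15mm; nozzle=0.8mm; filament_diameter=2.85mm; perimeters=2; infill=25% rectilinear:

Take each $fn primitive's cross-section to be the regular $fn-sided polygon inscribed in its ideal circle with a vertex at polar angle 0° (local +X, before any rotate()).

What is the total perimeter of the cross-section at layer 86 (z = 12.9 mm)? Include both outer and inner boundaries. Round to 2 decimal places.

61.92 mm

At z = 12.9 mm: the cube is present — its section is the full 14×13.5 rectangle (perimeter 55.00 mm); the r=8 cylinder at (11.5, 6) contributes a regular 8-gon of circumradius 8 (perimeter = 2·8·8.000·sin(180°/8) = 48.98 mm); the cylinder at (6.5, 1) is not intersected at this z (z outside [15.5, 38]); the cube at (5.5, 9.5) does not reach this height (z outside [13, 34]); Merging all regions: the regions partially overlap (shared area 118.78 mm²), so the edge portions inside another operand are dropped and the merged outline is re-measured after clipping — boundary = 61.92 mm. Overall, the cross-section is a single solid region. Total boundary length (outer) = 61.92 mm.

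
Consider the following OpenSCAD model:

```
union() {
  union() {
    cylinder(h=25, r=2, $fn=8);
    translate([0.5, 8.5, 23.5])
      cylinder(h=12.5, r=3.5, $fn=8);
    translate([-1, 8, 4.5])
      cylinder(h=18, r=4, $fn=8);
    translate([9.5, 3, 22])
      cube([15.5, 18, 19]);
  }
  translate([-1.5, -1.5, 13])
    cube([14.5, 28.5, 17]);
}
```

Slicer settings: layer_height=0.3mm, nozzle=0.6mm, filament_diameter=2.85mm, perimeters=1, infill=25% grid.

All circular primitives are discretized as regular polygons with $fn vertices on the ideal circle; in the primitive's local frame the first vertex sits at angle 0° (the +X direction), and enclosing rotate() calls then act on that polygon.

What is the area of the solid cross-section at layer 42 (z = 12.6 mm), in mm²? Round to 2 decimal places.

56.57 mm²

At z = 12.6 mm: the cylinder: section is a regular 8-gon, circumradius r=2 (area = (8/2)·2.000²·sin(360°/8) = 11.31 mm²); the cylinder at (0.5, 8.5) is not intersected at this z (z outside [23.5, 36]); the r=4 cylinder at (-1, 8) contributes a regular 8-gon of circumradius 4 (area = (8/2)·4.000²·sin(360°/8) = 45.25 mm²); the cube at (9.5, 3) does not reach this height (z outside [22, 41]); Taking the union: the 2 present regions are separate (no shared area or edge), so areas and boundary lengths simply add and each stays a separate island — area = 56.57 mm²; the cube at (-1.5, -1.5) does not reach this height (z outside [13, 30]); Merging all regions: only the result so far is present, so the union is just that shape — area = 56.57 mm². Overall, the cross-section has 2 separate islands. Net area = 56.57 mm².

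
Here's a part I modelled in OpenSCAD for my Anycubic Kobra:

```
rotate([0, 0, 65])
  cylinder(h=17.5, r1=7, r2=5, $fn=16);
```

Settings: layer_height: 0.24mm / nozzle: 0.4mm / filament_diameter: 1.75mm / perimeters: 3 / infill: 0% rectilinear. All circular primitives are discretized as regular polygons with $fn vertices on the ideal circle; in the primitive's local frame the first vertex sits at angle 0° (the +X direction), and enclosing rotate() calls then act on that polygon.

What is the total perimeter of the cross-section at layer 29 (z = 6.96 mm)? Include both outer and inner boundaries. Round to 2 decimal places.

38.73 mm

At z = 6.96 mm: the cone contributes a regular 16-gon of circumradius 6.205 (interpolated between r1=7 and r2=5 at t=0.398) (perimeter = 2·16·6.205·sin(180°/16) = 38.73 mm); (whole slice rotated 65° about Z — lengths, areas and connectivity unchanged). Overall, the cross-section is a single solid region. Total boundary length (outer) = 38.73 mm.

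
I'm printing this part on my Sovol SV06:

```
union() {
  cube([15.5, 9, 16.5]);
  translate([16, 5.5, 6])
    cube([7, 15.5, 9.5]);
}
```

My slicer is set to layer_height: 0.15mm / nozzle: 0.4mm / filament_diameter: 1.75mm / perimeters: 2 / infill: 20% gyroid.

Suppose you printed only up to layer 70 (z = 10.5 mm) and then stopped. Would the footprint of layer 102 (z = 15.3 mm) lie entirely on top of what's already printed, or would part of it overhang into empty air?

Compare the two slices. At z = 10.5: the cube is present — its section is the full 15.5×9 rectangle (area 139.50 mm²); the cube at (16, 5.5) is present — its section is the full 7×15.5 rectangle (area 108.50 mm²); Taking the union: the 2 present regions are separate (no shared area or edge), so areas and boundary lengths simply add and each stays a separate island — area = 248.00 mm². At z = 15.3: the 15.5×9 cube contributes its full rectangle (area 139.50 mm²); the cube at (16, 5.5) is present — its section is the full 7×15.5 rectangle (area 108.50 mm²); Taking the union: the 2 present regions are separate (no shared area or edge), so areas and boundary lengths simply add and each stays a separate island — area = 248.00 mm². Checking containment: the cross-section at z = 15.3 is a subset of the cross-section at z = 10.5.

entirely on top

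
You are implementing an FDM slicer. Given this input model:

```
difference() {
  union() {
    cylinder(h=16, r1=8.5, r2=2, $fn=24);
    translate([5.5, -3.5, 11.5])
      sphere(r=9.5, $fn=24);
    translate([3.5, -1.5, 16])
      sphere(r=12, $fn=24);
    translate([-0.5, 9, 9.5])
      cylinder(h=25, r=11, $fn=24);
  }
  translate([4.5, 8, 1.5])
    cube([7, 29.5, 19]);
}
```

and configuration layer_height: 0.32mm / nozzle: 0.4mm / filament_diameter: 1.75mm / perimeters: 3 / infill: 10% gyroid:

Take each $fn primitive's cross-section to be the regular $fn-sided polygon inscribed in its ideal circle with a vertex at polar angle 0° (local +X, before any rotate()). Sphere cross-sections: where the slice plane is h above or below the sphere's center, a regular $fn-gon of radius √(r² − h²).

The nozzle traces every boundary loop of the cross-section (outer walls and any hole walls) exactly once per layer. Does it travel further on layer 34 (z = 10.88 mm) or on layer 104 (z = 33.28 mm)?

Layer 34 (z = 10.88): the cone contributes a regular 24-gon of circumradius 4.080 (interpolated between r1=8.5 and r2=2 at t=0.680) (perimeter = 2·24·4.080·sin(180°/24) = 25.56 mm); the sphere at (5.5, -3.5): section is a regular 24-gon, circumradius = √(r²−h²) = √(9.5²−0.62²) = 9.480 (perimeter = 2·24·9.480·sin(180°/24) = 59.39 mm); the sphere at (3.5, -1.5): section is a regular 24-gon, circumradius = √(r²−h²) = √(12²−5.12²) = 10.853 (perimeter = 2·24·10.853·sin(180°/24) = 68.00 mm); the r=11 cylinder at (-0.5, 9) contributes a regular 24-gon of circumradius 11 (perimeter = 2·24·11.000·sin(180°/24) = 68.92 mm); Merging all regions: the regions partially overlap (shared area 448.34 mm²), so the edge portions inside another operand are dropped and the merged outline is re-measured after clipping — boundary = 94.27 mm; the cube at (4.5, 8) is present — its section is the full 7×29.5 rectangle (perimeter 73.00 mm); Taking the first minus the rest: starting from the result so far, the 7×29.5 cube at (4.5, 8) partially overlaps it — only the 47.19 mm² overlap (of its 206.50 mm²) is removed, clipping the outline — boundary = 97.84 mm. So its perimeter = 97.84 mm. Layer 104 (z = 33.28): the cone does not reach this height (z outside [0, 16]); the sphere at (5.5, -3.5) is not intersected at this z (|z−center|=21.780 > r=9.5); the sphere at (3.5, -1.5) is not intersected at this z (|z−center|=17.280 > r=12); the r=11 cylinder at (-0.5, 9) gives a regular 24-gon of circumradius 11 (constant along its height) (perimeter = 2·24·11.000·sin(180°/24) = 68.92 mm); Merging all regions: only the r=11 cylinder at (-0.5, 9) is present, so the union is just that shape — boundary = 68.92 mm; the cube at (4.5, 8) does not reach this height (z outside [1.5, 20.5]); Taking the first minus the rest: none of the subtracted shapes is present at this height, so the result so far is unchanged — boundary = 68.92 mm. So its perimeter = 68.92 mm. Layer 34 is larger (97.84 vs 68.92 mm).

layer 34 (z = 10.88 mm)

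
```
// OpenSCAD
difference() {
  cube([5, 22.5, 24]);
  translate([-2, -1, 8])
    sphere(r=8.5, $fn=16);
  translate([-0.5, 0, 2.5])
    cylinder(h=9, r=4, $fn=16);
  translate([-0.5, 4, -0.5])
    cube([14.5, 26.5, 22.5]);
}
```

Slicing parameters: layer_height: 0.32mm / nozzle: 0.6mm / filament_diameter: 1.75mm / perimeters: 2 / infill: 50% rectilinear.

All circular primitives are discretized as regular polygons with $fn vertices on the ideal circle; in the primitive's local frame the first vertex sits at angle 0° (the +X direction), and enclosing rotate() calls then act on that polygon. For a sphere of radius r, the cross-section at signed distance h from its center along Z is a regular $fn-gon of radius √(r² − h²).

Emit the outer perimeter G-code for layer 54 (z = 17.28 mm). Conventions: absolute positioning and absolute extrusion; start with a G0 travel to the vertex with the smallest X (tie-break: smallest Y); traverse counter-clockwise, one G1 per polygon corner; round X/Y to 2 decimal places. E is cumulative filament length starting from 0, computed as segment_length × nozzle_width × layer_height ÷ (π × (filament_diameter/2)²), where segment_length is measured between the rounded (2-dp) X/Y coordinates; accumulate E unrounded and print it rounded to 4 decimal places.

G0 X0.00 Y0.00 Z17.28
G1 X5.00 Y0.00 E0.3991
G1 X5.00 Y4.00 E0.7184
G1 X0.00 Y4.00 E1.1175
G1 X0.00 Y0.00 E1.4368

At z = 17.28 mm: the cube (footprint 5×22.5) is included at this height; the sphere at (-2, -1) does not reach this height (|z−center|=9.280 > r=8.5); the cylinder at (-0.5, 0) is absent (z outside [2.5, 11.5]); the cube at (-0.5, 4) is present — its section is the full 14.5×26.5 rectangle; Subtracting the remaining from the first: starting from the 5×22.5 cube, the 14.5×26.5 cube at (-0.5, 4) partially overlaps it — only the 92.50 mm² overlap (of its 384.25 mm²) is removed, clipping the outline — 1 connected region. The outline is a single polygon with 4 vertices. Extrusion per mm of travel: 0.6 × 0.32 / (π × 0.875²) = 0.079824. Accumulating E over each segment gives final E = 1.4368.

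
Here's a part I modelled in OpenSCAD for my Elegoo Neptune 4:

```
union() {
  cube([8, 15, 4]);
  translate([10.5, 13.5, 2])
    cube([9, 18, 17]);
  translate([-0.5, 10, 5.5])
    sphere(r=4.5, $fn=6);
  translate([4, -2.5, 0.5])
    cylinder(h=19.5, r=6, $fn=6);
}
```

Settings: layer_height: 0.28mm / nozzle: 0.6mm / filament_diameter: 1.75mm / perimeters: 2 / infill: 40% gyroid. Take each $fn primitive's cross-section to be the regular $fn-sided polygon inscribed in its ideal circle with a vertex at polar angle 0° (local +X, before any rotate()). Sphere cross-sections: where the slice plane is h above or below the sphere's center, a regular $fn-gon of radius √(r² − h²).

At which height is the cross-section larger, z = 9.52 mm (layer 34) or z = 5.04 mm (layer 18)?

Layer 34 (z = 9.52): the cube is absent (z outside [0, 4]); the cube at (10.5, 13.5) is present — its section is the full 9×18 rectangle (area 162.00 mm²); the sphere at (-0.5, 10): section is a regular 6-gon, circumradius = √(r²−h²) = √(4.5²−4.02²) = 2.022 (area = (6/2)·2.022²·sin(360°/6) = 10.63 mm²); the r=6 cylinder at (4, -2.5) gives a regular 6-gon of circumradius 6 (constant along its height) (area = (6/2)·6.000²·sin(360°/6) = 93.53 mm²); Combining (union): the 3 present regions are separate (no shared area or edge), so areas and boundary lengths simply add and each stays a separate island — area = 266.16 mm². So its area = 266.16 mm². Layer 18 (z = 5.04): the cube does not reach this height (z outside [0, 4]); the 9×18 cube at (10.5, 13.5) contributes its full rectangle (area 162.00 mm²); the r=4.5 sphere at (-0.5, 10) contributes a regular 6-gon of circumradius √(4.5²−0.46²) = 4.476 (area = (6/2)·4.476²·sin(360°/6) = 52.06 mm²); the cylinder at (4, -2.5): section is a regular 6-gon, circumradius r=6 (area = (6/2)·6.000²·sin(360°/6) = 93.53 mm²); Merging all regions: the 3 present regions are separate (no shared area or edge), so areas and boundary lengths simply add and each stays a separate island — area = 307.59 mm². So its area = 307.59 mm². Layer 18 is larger (307.59 vs 266.16 mm²).

layer 18 (z = 5.04 mm)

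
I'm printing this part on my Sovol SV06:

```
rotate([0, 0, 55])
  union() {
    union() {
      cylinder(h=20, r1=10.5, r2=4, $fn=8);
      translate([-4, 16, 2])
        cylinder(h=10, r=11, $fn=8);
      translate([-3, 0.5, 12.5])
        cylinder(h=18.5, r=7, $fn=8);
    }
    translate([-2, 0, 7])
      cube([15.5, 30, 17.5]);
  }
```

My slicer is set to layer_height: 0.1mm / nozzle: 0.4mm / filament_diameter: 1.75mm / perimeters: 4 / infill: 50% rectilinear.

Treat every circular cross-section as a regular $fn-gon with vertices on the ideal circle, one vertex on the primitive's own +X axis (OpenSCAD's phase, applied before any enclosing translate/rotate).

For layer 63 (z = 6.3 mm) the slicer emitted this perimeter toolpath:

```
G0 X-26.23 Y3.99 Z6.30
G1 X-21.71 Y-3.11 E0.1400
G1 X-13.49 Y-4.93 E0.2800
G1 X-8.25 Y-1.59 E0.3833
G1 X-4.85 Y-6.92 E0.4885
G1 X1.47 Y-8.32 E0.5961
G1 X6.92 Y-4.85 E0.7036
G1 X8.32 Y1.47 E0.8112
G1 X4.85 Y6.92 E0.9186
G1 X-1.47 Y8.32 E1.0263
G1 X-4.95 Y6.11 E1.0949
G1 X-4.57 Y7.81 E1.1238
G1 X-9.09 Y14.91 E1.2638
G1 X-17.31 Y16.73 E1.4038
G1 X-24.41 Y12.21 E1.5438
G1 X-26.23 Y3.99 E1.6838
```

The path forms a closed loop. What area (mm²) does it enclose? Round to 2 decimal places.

533.06 mm²

Apply the shoelace formula to the sequence of (X, Y) vertices; enclosed area = 533.06 mm².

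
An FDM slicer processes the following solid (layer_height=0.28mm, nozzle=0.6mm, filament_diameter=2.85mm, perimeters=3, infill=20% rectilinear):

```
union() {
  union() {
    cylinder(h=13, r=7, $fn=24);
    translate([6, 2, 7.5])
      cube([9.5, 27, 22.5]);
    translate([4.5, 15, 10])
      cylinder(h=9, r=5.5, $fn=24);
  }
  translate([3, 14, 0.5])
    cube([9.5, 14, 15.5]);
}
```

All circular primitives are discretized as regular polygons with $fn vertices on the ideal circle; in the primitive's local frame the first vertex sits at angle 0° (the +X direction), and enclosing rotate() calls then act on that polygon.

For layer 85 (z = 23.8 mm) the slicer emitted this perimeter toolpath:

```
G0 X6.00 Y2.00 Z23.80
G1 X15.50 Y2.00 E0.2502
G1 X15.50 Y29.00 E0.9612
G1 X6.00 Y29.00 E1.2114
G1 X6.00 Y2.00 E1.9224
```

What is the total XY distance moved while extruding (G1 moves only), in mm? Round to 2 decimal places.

Sum the Euclidean lengths of each G1 segment: total = 73.00 mm.

73.00 mm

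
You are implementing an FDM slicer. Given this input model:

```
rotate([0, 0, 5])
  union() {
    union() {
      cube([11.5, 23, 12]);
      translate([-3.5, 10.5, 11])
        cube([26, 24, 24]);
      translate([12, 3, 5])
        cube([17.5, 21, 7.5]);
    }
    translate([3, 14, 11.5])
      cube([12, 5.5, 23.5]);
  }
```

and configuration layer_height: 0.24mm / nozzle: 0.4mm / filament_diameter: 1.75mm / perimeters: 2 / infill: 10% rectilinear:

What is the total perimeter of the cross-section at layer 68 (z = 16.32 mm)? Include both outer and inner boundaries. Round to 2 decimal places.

100.00 mm

At z = 16.32 mm: the cube does not reach this height (z outside [0, 12]); the 26×24 cube at (-3.5, 10.5) contributes its full rectangle (perimeter 100.00 mm); the cube at (12, 3) is absent (z outside [5, 12.5]); Combining (union): only the 26×24 cube at (-3.5, 10.5) is present, so the union is just that shape — boundary = 100.00 mm; the 12×5.5 cube at (3, 14) contributes its full rectangle (perimeter 35.00 mm); Combining (union): the 12×5.5 cube at (3, 14) lies entirely inside that combined region, so the union is just that combined region — boundary = 100.00 mm; (rotated 5° about Z; rotation is an isometry so areas/perimeters/island counts are preserved). Overall, the cross-section is a single solid region. Total boundary length (outer) = 100.00 mm.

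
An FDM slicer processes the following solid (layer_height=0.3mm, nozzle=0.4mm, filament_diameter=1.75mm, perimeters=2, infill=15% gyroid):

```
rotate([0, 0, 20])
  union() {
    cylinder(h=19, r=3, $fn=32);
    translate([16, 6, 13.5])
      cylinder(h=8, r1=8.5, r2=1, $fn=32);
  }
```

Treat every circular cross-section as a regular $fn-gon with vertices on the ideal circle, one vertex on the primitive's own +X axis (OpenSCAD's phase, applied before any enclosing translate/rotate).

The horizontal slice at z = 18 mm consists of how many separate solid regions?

At z = 18 mm: the r=3 cylinder contributes a regular 32-gon of circumradius 3; the cone at (16, 6): at t=0.562 of its height the radius interpolates to r₁+(r₂−r₁)t = 4.281, giving a regular 32-gon of that circumradius; Combining (union): the 2 present regions are separate (no shared area or edge), so areas and boundary lengths simply add and each stays a separate island — 2 connected regions; (whole slice rotated 20° about Z — lengths, areas and connectivity unchanged). The result has 2 disconnected regions.

2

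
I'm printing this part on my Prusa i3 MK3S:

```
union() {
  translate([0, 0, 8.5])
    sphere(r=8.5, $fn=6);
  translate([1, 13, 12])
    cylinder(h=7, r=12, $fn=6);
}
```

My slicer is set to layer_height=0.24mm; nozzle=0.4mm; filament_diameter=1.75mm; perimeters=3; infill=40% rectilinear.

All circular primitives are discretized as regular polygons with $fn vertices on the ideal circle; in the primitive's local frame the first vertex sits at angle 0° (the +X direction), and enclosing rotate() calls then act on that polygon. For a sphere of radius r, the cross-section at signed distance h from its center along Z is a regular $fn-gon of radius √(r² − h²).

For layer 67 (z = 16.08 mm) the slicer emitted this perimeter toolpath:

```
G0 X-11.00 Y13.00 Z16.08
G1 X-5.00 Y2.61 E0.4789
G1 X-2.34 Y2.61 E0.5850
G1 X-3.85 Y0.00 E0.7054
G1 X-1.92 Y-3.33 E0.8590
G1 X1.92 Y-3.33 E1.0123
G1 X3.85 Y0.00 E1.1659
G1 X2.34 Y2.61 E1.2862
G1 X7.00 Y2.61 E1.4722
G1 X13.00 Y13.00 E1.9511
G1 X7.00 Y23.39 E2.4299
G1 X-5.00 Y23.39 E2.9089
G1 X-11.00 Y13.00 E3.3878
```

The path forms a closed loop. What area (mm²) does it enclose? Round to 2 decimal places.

Apply the shoelace formula to the sequence of (X, Y) vertices; enclosed area = 409.41 mm².

409.41 mm²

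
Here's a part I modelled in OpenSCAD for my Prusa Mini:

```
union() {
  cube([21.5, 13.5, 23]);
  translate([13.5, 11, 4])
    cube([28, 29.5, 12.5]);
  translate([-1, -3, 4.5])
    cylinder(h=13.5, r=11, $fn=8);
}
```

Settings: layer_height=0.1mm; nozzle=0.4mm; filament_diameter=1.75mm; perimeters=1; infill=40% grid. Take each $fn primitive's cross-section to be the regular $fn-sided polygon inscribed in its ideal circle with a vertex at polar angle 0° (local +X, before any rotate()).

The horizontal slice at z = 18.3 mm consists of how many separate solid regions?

1

At z = 18.3 mm: the cube is present — its section is the full 21.5×13.5 rectangle; the cube at (13.5, 11) is not intersected at this z (z outside [4, 16.5]); the cylinder at (-1, -3) does not reach this height (z outside [4.5, 18]); Taking the union: only the 21.5×13.5 cube is present, so the union is just that shape — 1 connected region. The result has 1 disconnected region.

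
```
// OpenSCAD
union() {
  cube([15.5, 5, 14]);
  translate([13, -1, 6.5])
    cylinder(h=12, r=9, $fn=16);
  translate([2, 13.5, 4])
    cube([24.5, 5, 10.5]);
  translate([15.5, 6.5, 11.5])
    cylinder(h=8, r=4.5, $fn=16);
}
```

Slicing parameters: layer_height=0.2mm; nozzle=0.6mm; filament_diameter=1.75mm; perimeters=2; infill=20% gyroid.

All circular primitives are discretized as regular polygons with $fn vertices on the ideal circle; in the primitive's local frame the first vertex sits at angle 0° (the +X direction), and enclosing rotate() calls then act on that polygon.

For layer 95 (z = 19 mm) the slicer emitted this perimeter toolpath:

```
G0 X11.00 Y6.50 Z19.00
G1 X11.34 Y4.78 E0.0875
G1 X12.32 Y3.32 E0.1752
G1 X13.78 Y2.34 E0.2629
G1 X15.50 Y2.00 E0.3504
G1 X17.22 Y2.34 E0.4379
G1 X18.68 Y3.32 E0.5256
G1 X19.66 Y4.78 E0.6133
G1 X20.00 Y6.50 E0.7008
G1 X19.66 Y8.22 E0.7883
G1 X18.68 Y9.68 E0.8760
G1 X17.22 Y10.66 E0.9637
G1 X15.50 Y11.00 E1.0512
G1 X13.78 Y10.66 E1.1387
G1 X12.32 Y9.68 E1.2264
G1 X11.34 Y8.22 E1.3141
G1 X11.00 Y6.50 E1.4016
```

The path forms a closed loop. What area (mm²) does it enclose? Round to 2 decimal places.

62.00 mm²

Apply the shoelace formula to the sequence of (X, Y) vertices; enclosed area = 62.00 mm².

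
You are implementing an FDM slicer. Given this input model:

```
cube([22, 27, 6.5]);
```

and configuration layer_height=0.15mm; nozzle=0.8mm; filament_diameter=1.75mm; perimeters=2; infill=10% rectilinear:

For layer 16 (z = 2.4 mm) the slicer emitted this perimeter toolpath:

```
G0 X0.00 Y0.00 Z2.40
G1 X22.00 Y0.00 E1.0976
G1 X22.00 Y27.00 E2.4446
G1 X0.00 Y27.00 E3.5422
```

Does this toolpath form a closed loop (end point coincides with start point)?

no

Start point (G0): (0.00, 0.00). End point (last G1): the path does not return to the start — open.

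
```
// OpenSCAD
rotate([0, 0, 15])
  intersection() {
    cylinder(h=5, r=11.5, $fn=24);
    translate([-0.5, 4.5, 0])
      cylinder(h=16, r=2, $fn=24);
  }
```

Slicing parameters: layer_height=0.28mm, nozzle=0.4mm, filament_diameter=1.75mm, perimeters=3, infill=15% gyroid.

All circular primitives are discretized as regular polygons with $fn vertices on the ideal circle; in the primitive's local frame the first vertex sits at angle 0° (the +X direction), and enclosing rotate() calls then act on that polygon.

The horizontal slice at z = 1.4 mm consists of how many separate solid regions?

1

At z = 1.4 mm: the r=11.5 cylinder gives a regular 24-gon of circumradius 11.5 (constant along its height); the r=2 cylinder at (-0.5, 4.5) contributes a regular 24-gon of circumradius 2; After intersecting: the r=2 cylinder at (-0.5, 4.5) lies inside the r=11.5 cylinder, so the common part is the r=2 cylinder at (-0.5, 4.5) itself — 1 connected region; (rotated 15° about Z; rotation is an isometry so areas/perimeters/island counts are preserved). The result has 1 disconnected region.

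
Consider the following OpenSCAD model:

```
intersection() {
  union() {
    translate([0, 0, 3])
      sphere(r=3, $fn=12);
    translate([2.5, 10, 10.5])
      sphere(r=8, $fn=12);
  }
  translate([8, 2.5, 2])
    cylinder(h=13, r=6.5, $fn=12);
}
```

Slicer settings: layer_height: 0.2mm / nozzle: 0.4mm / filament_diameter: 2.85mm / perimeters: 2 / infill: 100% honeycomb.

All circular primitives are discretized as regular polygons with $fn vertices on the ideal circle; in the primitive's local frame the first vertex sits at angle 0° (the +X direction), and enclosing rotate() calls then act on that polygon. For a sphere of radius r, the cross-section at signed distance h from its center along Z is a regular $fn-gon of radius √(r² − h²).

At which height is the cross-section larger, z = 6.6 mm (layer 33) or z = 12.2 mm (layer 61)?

Layer 33 (z = 6.6): the sphere is absent (|z−center|=3.600 > r=3); the r=8 sphere at (2.5, 10) contributes a regular 12-gon of circumradius √(8²−3.9²) = 6.985 (area = (12/2)·6.985²·sin(360°/12) = 146.37 mm²); Taking the union: only the r=8 sphere at (2.5, 10) is present, so the union is just that shape — area = 146.37 mm²; the r=6.5 cylinder at (8, 2.5) contributes a regular 12-gon of circumradius 6.5 (area = (12/2)·6.500²·sin(360°/12) = 126.75 mm²); After intersecting: the r=6.5 cylinder at (8, 2.5) partially overlaps the result so far; clipping to the common part keeps 24.92 mm² — area = 24.92 mm². So its area = 24.92 mm². Layer 61 (z = 12.2): the sphere does not reach this height (|z−center|=9.200 > r=3); the sphere at (2.5, 10): section is a regular 12-gon, circumradius = √(r²−h²) = √(8²−1.7²) = 7.817 (area = (12/2)·7.817²·sin(360°/12) = 183.33 mm²); Merging all regions: only the r=8 sphere at (2.5, 10) is present, so the union is just that shape — area = 183.33 mm²; the r=6.5 cylinder at (8, 2.5) gives a regular 12-gon of circumradius 6.5 (constant along its height) (area = (12/2)·6.500²·sin(360°/12) = 126.75 mm²); Keeping only the common overlap: the r=6.5 cylinder at (8, 2.5) partially overlaps the result so far; clipping to the common part keeps 33.74 mm² — area = 33.74 mm². So its area = 33.74 mm². Layer 61 is larger (33.74 vs 24.92 mm²).

layer 61 (z = 12.2 mm)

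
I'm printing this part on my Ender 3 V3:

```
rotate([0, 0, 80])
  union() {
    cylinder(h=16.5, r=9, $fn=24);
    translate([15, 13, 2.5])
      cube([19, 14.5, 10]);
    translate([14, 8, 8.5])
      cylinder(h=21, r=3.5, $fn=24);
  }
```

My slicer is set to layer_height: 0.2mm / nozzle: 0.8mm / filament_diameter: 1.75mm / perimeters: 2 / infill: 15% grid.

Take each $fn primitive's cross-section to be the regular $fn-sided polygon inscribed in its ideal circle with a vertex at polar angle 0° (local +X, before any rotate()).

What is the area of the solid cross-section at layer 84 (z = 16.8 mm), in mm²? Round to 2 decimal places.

38.05 mm²

At z = 16.8 mm: the cylinder is absent (z outside [0, 16.5]); the cube at (15, 13) is absent (z outside [2.5, 12.5]); the r=3.5 cylinder at (14, 8) gives a regular 24-gon of circumradius 3.5 (constant along its height) (area = (24/2)·3.500²·sin(360°/24) = 38.05 mm²); Merging all regions: only the r=3.5 cylinder at (14, 8) is present, so the union is just that shape — area = 38.05 mm²; (whole slice rotated 80° about Z — lengths, areas and connectivity unchanged). Overall, the cross-section is a single solid region. Net area = 38.05 mm².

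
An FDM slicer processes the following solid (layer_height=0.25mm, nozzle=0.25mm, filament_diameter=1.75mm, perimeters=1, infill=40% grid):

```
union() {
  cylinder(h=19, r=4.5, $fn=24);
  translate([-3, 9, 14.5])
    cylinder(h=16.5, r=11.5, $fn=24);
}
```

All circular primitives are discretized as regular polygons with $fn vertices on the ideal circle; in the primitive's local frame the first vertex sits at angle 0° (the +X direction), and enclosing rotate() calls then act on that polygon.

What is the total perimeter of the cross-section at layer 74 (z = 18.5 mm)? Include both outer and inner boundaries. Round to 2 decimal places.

75.02 mm

At z = 18.5 mm: the r=4.5 cylinder gives a regular 24-gon of circumradius 4.5 (constant along its height) (perimeter = 2·24·4.500·sin(180°/24) = 28.19 mm); the r=11.5 cylinder at (-3, 9) gives a regular 24-gon of circumradius 11.5 (constant along its height) (perimeter = 2·24·11.500·sin(180°/24) = 72.05 mm); Merging all regions: the regions partially overlap (shared area 46.11 mm²), so the edge portions inside another operand are dropped and the merged outline is re-measured after clipping — boundary = 75.02 mm. Overall, the cross-section is a single solid region. Total boundary length (outer) = 75.02 mm.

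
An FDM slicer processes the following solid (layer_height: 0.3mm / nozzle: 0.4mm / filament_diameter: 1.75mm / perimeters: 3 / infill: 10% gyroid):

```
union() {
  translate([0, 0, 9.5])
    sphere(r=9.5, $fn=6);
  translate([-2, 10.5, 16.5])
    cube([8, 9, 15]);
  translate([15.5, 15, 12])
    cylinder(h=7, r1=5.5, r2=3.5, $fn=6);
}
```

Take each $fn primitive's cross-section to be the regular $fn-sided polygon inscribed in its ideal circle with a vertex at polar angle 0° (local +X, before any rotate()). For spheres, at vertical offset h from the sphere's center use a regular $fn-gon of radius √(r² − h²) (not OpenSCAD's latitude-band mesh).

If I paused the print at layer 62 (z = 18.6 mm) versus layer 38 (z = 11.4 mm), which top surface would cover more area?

Layer 62 (z = 18.6): the sphere: section is a regular 6-gon, circumradius = √(r²−h²) = √(9.5²−9.1²) = 2.728 (area = (6/2)·2.728²·sin(360°/6) = 19.33 mm²); the cube at (-2, 10.5) is present — its section is the full 8×9 rectangle (area 72.00 mm²); the cone at (15.5, 15) contributes a regular 6-gon of circumradius 3.614 (interpolated between r1=5.5 and r2=3.5 at t=0.943) (area = (6/2)·3.614²·sin(360°/6) = 33.94 mm²); Combining (union): the 3 present regions are separate (no shared area or edge), so areas and boundary lengths simply add and each stays a separate island — area = 125.27 mm². So its area = 125.27 mm². Layer 38 (z = 11.4): the sphere: section is a regular 6-gon, circumradius = √(r²−h²) = √(9.5²−1.9²) = 9.308 (area = (6/2)·9.308²·sin(360°/6) = 225.10 mm²); the cube at (-2, 10.5) is not intersected at this z (z outside [16.5, 31.5]); the cone at (15.5, 15) does not reach this height (z outside [12, 19]); Merging all regions: only the r=9.5 sphere is present, so the union is just that shape — area = 225.10 mm². So its area = 225.10 mm². Layer 38 is larger (225.10 vs 125.27 mm²).

layer 38 (z = 11.4 mm)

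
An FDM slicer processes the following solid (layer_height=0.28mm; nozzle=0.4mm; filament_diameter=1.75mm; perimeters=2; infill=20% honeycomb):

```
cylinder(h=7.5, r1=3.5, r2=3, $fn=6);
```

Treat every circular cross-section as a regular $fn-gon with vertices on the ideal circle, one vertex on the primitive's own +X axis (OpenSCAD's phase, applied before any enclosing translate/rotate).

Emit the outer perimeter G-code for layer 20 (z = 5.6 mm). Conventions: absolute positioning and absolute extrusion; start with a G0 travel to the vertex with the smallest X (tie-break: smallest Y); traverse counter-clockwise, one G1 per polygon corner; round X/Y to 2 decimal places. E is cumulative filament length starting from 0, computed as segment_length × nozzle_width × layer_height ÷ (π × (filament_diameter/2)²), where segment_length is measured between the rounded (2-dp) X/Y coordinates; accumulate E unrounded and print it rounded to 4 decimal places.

G0 X-3.13 Y0.00 Z5.60
G1 X-1.56 Y-2.71 E0.1458
G1 X1.56 Y-2.71 E0.2911
G1 X3.13 Y0.00 E0.4370
G1 X1.56 Y2.71 E0.5828
G1 X-1.56 Y2.71 E0.7281
G1 X-3.13 Y0.00 E0.8739

At z = 5.6 mm: the cone: at t=0.747 of its height the radius interpolates to r₁+(r₂−r₁)t = 3.127, giving a regular 6-gon of that circumradius. The outline is a single polygon with 6 vertices. Extrusion per mm of travel: 0.4 × 0.28 / (π × 0.875²) = 0.046564. Accumulating E over each segment gives final E = 0.8739.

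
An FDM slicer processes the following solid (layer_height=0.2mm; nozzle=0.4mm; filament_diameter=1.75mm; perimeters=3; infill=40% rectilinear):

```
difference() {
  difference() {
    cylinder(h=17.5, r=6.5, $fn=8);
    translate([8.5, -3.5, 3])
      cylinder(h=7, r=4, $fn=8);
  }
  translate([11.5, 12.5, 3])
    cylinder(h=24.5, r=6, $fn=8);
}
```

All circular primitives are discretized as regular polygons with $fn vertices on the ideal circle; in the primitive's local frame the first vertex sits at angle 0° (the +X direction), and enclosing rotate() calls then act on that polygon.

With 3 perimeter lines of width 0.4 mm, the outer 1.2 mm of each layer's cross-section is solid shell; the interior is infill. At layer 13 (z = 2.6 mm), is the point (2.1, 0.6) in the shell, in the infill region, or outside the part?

infill

At z = 2.6 mm: the cylinder: section is a regular 8-gon, circumradius r=6.5; the cylinder at (8.5, -3.5) does not reach this height (z outside [3, 10]); Subtracting the remaining from the first: none of the subtracted shapes is present at this height, so the r=6.5 cylinder is unchanged — 1 connected region; the cylinder at (11.5, 12.5) is absent (z outside [3, 27.5]); Taking the first minus the rest: none of the subtracted shapes is present at this height, so the result so far is unchanged — 1 connected region. Overall, the cross-section is a single solid region. The nearest boundary edge runs (6.50, 0.00)→(4.60, 4.60); distance from the point to it = 3.84 mm. The point is inside the cross-section and 3.84 mm from the nearest boundary — more than the 1.2 mm shell width (3 × 0.4), so it's in the infill interior.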